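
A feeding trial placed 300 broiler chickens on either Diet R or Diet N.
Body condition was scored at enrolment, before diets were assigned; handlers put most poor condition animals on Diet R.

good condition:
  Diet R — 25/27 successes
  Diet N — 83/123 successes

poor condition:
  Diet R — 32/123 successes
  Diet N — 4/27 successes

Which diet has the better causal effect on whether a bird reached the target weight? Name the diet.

Since starting body condition is a pre-existing factor (not a product of the diet) and it affects the outcome on its own, it is a confounder. The stratified rates, not the pooled rate, identify the causal effect.
Within each level — good condition: 92.6% vs 67.5%; poor condition: 26.0% vs 14.8% — Diet R is higher every time.

Diet R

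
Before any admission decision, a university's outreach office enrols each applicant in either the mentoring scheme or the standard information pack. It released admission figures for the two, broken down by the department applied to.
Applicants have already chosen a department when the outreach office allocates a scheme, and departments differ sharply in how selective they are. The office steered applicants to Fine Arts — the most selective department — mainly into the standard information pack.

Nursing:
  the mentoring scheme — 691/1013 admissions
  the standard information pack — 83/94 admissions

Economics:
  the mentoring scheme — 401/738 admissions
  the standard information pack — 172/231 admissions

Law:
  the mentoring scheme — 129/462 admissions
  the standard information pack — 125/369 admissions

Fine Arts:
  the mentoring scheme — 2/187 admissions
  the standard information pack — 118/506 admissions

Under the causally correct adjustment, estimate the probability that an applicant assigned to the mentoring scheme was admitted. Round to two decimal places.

The department-specific comparison favours the standard information pack throughout, but the pooled figures favour the mentoring scheme. The question is whether to condition on department.
Here department is a common cause — it drives both which outreach scheme a case falls under and the outcome. The crude comparison mixes populations; the stratum-specific rates are the causally relevant ones.
Standardising the mentoring scheme to the population department mix: 0.307·691/1013 + 0.269·401/738 + 0.231·129/462 + 0.193·2/187 = 0.423.

0.42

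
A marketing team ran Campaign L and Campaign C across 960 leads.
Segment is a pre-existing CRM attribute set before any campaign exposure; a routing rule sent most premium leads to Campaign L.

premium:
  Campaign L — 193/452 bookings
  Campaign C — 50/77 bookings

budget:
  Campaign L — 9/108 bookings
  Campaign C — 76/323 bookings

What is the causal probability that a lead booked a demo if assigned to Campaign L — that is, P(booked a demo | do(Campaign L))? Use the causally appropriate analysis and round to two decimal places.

The stratified and pooled comparisons disagree (Campaign C wins within each customer segment; Campaign L wins overall), so the answer turns on the causal role of customer segment.
Customer segment satisfies the back-door criterion: it is not a descendant of the campaign, and it blocks the spurious path from campaign to outcome. Adjusting for it (i.e., using the within-customer segment rates) gives the causal effect.
Standardising Campaign L to the population customer segment mix: 0.551·193/452 + 0.449·9/108 = 0.273.

0.27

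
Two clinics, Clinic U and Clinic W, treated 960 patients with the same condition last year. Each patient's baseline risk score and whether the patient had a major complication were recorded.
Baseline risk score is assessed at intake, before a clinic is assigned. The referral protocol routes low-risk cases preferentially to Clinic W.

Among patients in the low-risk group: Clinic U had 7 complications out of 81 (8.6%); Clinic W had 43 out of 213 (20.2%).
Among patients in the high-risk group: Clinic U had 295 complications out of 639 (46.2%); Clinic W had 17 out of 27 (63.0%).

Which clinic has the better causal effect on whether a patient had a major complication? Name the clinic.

Within every baseline risk score level Clinic U has the lower rate, yet pooled Clinic W does — Simpson's reversal.
Since baseline risk score is a pre-existing factor (not a product of the clinic) and it affects the outcome on its own, it is a confounder. The stratified rates, not the pooled rate, identify the causal effect.
Within each level — low-risk: 8.6% vs 20.2%; high-risk: 46.2% vs 63.0% — Clinic U is lower every time.

Clinic U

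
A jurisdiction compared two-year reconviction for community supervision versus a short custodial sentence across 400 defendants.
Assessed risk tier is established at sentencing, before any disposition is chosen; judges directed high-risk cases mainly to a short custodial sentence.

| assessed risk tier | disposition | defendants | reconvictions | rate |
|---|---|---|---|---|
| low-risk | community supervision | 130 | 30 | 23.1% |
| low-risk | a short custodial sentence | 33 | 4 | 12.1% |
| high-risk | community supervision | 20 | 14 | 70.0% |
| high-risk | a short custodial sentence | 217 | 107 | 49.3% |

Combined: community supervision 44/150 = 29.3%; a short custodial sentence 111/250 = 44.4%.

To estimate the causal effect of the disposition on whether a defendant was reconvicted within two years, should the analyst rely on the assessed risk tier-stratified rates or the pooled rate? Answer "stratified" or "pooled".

stratified

Nothing the disposition does changes assessed risk tier; the imbalance is an allocation artefact. With assessed risk tier also predicting the outcome, the pooled figure is confounded, and the within-stratum comparison is the causal one.
Within each level — low-risk: 23.1% vs 12.1%; high-risk: 70.0% vs 49.3% — a short custodial sentence is lower every time.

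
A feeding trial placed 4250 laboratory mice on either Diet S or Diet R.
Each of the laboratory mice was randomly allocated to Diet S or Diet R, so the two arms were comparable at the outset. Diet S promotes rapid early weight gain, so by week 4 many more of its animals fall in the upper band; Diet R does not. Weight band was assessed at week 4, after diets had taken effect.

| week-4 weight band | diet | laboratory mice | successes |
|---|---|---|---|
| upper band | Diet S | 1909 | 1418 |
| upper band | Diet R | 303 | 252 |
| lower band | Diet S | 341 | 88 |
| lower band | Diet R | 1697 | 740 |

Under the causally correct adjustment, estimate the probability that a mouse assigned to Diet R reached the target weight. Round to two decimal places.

Within every week-4 weight band level Diet R has the higher rate, yet pooled Diet S does — Simpson's reversal.
Week-4 weight band is recorded after the diet and is itself shifted by it — it sits on the causal path from diet to outcome. Conditioning on a mediator would strip out part of the effect we want; the pooled comparison gives the total causal effect.
So P(outcome | do(Diet R)) is just the pooled rate for Diet R: 992/2000 = 0.496.

0.50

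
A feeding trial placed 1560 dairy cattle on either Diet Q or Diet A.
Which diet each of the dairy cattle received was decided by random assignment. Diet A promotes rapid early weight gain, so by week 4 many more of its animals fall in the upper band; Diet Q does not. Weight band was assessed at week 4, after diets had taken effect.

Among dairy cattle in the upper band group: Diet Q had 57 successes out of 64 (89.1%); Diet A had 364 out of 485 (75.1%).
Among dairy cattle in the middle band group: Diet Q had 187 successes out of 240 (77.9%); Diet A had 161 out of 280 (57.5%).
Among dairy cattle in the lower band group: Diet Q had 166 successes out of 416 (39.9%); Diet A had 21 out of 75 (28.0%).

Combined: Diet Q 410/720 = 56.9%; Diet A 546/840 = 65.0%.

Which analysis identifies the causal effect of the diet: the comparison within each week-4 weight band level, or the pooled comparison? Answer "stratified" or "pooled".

pooled

Within every week-4 weight band level Diet Q has the higher rate, yet pooled Diet A does — Simpson's reversal.
Week-4 weight band is downstream of the diet. One should not condition on a consequence of treatment, so the overall rates are the right comparison.
Pooled: Diet Q 56.9% vs Diet A 65.0%; Diet A is higher overall.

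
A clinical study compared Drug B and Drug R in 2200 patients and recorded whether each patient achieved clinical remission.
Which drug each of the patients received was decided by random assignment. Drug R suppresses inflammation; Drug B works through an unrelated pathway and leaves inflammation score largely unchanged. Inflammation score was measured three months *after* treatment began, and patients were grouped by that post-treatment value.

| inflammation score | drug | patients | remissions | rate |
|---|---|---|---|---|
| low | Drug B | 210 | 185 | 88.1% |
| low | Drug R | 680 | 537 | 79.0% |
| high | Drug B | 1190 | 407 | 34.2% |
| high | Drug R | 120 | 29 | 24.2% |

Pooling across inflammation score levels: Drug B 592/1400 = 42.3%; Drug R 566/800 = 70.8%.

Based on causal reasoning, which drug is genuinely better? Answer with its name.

The stratified and pooled comparisons disagree (Drug B wins within each inflammation score; Drug R wins overall), so the answer turns on the causal role of inflammation score.
Inflammation score lies on the pathway drug → inflammation score → outcome, so adjusting for it blocks the indirect effect. For the total causal effect of drug, use the unadjusted pooled rates.
Pooled: Drug B 42.3% vs Drug R 70.8%; Drug R is higher overall.

Drug R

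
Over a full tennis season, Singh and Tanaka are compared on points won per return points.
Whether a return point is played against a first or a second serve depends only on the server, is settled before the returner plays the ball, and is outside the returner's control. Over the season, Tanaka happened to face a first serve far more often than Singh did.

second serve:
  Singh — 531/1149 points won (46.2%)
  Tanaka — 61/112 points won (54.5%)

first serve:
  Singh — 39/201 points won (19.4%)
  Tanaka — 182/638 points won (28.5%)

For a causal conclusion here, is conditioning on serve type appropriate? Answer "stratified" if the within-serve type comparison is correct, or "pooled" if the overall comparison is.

Tanaka is higher inside every serve type stratum but Singh is higher in aggregate. Whether to stratify depends on how serve type relates to the player.
Since serve type is a pre-existing factor (not a product of the player) and it affects the outcome on its own, it is a confounder. The stratified rates, not the pooled rate, identify the causal effect.
Within each level — second serve: 46.2% vs 54.5%; first serve: 19.4% vs 28.5% — Tanaka is higher every time.

stratified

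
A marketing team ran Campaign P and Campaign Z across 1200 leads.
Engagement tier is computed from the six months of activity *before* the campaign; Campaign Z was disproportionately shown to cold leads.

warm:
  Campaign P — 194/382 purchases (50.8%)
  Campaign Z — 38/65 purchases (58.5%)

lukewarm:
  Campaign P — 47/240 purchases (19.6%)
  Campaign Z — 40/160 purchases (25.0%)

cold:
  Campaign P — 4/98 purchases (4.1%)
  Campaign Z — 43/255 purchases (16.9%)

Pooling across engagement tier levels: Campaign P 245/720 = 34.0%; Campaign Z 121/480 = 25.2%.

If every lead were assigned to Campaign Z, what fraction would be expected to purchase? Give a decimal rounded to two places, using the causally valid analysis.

0.35

Engagement tier satisfies the back-door criterion: it is not a descendant of the campaign, and it blocks the spurious path from campaign to outcome. Adjusting for it (i.e., using the within-engagement tier rates) gives the causal effect.
Standardising Campaign Z to the population engagement tier mix: 0.372·38/65 + 0.333·40/160 + 0.294·43/255 = 0.351.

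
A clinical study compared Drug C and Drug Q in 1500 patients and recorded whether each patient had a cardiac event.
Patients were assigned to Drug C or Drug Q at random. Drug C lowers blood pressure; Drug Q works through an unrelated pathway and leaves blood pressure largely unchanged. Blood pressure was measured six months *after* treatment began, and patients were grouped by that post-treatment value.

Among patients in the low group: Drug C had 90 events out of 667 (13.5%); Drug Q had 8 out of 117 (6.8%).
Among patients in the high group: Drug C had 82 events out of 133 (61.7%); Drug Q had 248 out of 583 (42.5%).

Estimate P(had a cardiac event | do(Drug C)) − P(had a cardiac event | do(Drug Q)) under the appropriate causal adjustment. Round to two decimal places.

Within every blood pressure level Drug Q has the lower rate, yet pooled Drug C does — Simpson's reversal.
Blood pressure here is a post-treatment variable shaped by the drug; conditioning on it would introduce bias rather than remove it. The overall comparison is the causal one.
The causal difference is the pooled difference: 0.215 − 0.366 = -0.151.

-0.15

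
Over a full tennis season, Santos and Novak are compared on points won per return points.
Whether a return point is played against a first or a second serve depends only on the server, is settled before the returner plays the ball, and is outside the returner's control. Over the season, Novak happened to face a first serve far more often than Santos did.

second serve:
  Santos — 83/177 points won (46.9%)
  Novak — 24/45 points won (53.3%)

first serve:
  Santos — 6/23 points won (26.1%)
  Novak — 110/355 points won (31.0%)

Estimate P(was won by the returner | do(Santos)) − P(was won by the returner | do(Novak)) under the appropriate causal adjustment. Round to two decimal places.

Within every serve type level Novak has the higher rate, yet pooled Santos does — Simpson's reversal.
Nothing the player does changes serve type; the imbalance is an allocation artefact. With serve type also predicting the outcome, the pooled figure is confounded, and the within-stratum comparison is the causal one.
Adjusting over the population distribution of serve type: 0.370·(0.469−0.533) + 0.630·(0.261−0.310) = -0.055.

-0.05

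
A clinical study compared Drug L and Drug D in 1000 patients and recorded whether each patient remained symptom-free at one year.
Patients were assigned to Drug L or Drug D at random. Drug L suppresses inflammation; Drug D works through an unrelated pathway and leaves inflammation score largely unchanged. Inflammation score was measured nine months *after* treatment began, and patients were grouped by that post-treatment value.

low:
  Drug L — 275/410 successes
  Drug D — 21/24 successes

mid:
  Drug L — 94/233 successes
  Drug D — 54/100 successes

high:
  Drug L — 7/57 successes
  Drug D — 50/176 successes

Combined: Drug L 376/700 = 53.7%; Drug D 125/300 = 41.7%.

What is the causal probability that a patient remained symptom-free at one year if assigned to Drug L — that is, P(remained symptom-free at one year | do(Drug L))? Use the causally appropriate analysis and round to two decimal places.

Inflammation score here is a post-treatment variable shaped by the drug; conditioning on it would introduce bias rather than remove it. The overall comparison is the causal one.
So P(outcome | do(Drug L)) is just the pooled rate for Drug L: 376/700 = 0.537.

0.54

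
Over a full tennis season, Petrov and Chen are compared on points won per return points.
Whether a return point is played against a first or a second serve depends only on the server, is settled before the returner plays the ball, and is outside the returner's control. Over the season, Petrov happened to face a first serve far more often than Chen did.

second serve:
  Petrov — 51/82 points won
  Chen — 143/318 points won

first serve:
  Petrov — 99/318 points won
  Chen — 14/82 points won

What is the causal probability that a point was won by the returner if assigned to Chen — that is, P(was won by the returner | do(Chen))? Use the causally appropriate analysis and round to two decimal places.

The stratified and pooled comparisons disagree (Petrov wins within each serve type; Chen wins overall), so the answer turns on the causal role of serve type.
Serve type is set before the player has any effect — it is not caused by the player — and it independently drives the outcome. That makes it a confounder, so the causal comparison is within serve type levels.
Standardising Chen to the population serve type mix: 0.500·143/318 + 0.500·14/82 = 0.310.

0.31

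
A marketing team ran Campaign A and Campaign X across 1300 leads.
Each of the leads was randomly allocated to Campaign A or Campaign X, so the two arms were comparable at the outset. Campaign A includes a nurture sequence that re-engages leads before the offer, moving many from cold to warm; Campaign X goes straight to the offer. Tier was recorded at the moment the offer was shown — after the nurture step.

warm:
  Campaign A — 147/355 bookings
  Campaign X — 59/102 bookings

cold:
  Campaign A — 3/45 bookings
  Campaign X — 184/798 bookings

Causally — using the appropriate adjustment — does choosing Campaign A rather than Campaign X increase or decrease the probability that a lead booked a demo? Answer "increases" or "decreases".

The stratified and pooled comparisons disagree (Campaign X wins within each engagement tier; Campaign A wins overall), so the answer turns on the causal role of engagement tier.
The distribution of engagement tier is itself part of what the campaign does — it is an intermediate outcome. Holding it fixed would remove that part of the effect; the total effect is the pooled difference.
Pooled: Campaign A 37.5% vs Campaign X 27.0%; Campaign A is higher overall.

increases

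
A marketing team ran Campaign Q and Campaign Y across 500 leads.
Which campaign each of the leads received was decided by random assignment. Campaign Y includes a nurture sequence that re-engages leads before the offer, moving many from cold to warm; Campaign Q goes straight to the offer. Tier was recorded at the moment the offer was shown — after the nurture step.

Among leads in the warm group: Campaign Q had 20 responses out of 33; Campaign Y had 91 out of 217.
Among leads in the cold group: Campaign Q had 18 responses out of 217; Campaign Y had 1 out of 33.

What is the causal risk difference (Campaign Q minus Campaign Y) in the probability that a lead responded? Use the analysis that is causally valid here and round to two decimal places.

-0.22

The engagement tier-specific comparison favours Campaign Q throughout, but the pooled figures favour Campaign Y. The question is whether to condition on engagement tier.
Engagement tier is recorded after the campaign and is itself shifted by it — it sits on the causal path from campaign to outcome. Conditioning on a mediator would strip out part of the effect we want; the pooled comparison gives the total causal effect.
The causal difference is the pooled difference: 0.152 − 0.368 = -0.216.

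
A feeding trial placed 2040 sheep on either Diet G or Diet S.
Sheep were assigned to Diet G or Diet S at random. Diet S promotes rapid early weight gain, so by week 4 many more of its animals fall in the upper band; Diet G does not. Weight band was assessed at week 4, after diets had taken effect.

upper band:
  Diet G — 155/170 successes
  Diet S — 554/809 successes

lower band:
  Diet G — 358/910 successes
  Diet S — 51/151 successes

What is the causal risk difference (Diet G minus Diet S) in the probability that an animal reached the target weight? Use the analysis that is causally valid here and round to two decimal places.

-0.16

Week-4 weight band here is a post-treatment variable shaped by the diet; conditioning on it would introduce bias rather than remove it. The overall comparison is the causal one.
The causal difference is the pooled difference: 0.475 − 0.630 = -0.155.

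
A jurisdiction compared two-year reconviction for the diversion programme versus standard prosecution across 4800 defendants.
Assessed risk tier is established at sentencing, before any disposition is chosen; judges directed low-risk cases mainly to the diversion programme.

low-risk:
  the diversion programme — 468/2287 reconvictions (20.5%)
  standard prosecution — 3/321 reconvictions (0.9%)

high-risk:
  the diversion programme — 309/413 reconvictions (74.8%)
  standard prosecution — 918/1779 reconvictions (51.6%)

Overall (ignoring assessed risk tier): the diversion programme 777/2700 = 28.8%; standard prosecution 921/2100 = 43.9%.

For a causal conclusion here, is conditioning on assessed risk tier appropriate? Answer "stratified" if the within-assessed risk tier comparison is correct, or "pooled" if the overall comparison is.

stratified

Within every assessed risk tier level standard prosecution has the lower rate, yet pooled the diversion programme does — Simpson's reversal.
The imbalance in assessed risk tier arose from how defendants were allocated, not from anything the disposition did; and assessed risk tier independently affects the outcome. The pooled gap is confounded — condition on assessed risk tier.
Within each level — low-risk: 20.5% vs 0.9%; high-risk: 74.8% vs 51.6% — standard prosecution is lower every time.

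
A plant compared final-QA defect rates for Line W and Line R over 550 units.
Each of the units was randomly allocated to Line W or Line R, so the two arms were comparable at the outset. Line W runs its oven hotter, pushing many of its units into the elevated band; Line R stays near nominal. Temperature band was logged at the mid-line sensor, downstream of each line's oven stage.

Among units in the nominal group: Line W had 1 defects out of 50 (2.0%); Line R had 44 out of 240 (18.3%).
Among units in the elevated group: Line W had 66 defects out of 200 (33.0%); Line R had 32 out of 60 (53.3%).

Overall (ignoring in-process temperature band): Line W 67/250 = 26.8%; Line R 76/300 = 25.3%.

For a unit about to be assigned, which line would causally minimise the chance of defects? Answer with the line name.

Line W is lower inside every in-process temperature band stratum but Line R is lower in aggregate. Whether to stratify depends on how in-process temperature band relates to the line.
Because the line influences in-process temperature band, in-process temperature band is a post-treatment mediator, not a confounder. Stratifying on it would bias the estimate; the causal effect is the crude pooled difference.
Pooled: Line W 26.8% vs Line R 25.3%; Line R is lower overall.

Line R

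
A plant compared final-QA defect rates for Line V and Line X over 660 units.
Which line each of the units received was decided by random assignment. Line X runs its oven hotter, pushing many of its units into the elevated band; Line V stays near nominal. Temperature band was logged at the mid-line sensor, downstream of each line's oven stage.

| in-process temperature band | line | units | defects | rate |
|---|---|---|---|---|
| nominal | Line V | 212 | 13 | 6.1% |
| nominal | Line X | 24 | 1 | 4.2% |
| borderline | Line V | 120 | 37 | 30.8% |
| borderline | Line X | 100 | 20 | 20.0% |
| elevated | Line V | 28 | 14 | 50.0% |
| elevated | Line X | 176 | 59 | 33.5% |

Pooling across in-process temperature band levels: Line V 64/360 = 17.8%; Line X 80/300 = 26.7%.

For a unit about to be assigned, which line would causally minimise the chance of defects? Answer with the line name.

Line V

Line X is lower inside every in-process temperature band stratum but Line V is lower in aggregate. Whether to stratify depends on how in-process temperature band relates to the line.
In-process temperature band is recorded after the line and is itself shifted by it — it sits on the causal path from line to outcome. Conditioning on a mediator would strip out part of the effect we want; the pooled comparison gives the total causal effect.
Pooled: Line V 17.8% vs Line X 26.7%; Line V is lower overall.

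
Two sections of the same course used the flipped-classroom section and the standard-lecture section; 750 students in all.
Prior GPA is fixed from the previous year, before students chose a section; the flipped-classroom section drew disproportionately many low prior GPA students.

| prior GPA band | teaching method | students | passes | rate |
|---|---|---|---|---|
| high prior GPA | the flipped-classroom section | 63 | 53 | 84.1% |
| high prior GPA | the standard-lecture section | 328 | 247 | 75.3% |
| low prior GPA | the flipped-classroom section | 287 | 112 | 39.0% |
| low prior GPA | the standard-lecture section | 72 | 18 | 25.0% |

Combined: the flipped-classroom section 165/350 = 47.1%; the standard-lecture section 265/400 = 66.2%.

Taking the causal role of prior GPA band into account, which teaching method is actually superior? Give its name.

the flipped-classroom section

The imbalance in prior GPA band arose from how students were allocated, not from anything the teaching method did; and prior GPA band independently affects the outcome. The pooled gap is confounded — condition on prior GPA band.
Within each level — high prior GPA: 84.1% vs 75.3%; low prior GPA: 39.0% vs 25.0% — the flipped-classroom section is higher every time.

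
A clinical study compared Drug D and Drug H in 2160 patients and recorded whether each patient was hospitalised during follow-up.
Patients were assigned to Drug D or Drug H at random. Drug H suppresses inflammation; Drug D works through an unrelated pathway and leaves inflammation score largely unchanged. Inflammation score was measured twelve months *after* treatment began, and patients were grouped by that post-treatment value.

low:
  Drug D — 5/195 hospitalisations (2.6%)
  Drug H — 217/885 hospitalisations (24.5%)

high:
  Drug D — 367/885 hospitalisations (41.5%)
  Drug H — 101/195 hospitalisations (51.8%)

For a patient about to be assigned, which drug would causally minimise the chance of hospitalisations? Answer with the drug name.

The distribution of inflammation score is itself part of what the drug does — it is an intermediate outcome. Holding it fixed would remove that part of the effect; the total effect is the pooled difference.
Pooled: Drug D 34.4% vs Drug H 29.4%; Drug H is lower overall.

Drug H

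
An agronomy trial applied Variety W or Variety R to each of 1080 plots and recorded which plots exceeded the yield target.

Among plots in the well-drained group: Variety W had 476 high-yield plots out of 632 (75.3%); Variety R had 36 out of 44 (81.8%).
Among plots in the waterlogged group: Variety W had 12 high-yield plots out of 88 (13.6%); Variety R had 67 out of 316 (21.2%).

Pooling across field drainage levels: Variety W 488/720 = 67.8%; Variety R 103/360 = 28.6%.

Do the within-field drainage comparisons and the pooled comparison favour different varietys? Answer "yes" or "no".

Within each field drainage level (well-drained 75.3% vs 81.8%; waterlogged 13.6% vs 21.2%), Variety R has the higher rate every time. Pooled: 67.8% vs 28.6% — Variety W has the higher rate overall. The two comparisons disagree.

yes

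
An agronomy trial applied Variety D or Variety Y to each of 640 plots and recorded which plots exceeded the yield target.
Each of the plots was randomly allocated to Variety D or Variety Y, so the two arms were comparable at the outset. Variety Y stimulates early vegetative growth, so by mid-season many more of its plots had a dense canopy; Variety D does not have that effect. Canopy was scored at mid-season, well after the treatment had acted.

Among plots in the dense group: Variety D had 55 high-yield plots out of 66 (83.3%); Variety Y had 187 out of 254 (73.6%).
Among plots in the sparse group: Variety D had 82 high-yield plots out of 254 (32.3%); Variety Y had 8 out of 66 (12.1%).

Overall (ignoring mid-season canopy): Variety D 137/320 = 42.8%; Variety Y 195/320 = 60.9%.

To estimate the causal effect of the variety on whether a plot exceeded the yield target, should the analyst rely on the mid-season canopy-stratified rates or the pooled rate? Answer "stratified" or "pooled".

The stratified and pooled comparisons disagree (Variety D wins within each mid-season canopy; Variety Y wins overall), so the answer turns on the causal role of mid-season canopy.
Mid-season canopy is downstream of the variety. One should not condition on a consequence of treatment, so the overall rates are the right comparison.
Pooled: Variety D 42.8% vs Variety Y 60.9%; Variety Y is higher overall.

pooled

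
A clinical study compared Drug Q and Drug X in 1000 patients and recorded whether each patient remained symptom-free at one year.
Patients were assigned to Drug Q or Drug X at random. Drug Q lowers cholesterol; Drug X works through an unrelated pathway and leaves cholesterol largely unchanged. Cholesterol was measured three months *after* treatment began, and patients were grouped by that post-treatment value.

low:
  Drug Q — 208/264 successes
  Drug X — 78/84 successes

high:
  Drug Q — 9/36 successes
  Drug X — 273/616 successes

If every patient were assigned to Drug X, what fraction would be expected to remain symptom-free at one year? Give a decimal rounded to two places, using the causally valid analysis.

0.50

The cholesterol-specific comparison favours Drug X throughout, but the pooled figures favour Drug Q. The question is whether to condition on cholesterol.
The distribution of cholesterol is itself part of what the drug does — it is an intermediate outcome. Holding it fixed would remove that part of the effect; the total effect is the pooled difference.
So P(outcome | do(Drug X)) is just the pooled rate for Drug X: 351/700 = 0.501.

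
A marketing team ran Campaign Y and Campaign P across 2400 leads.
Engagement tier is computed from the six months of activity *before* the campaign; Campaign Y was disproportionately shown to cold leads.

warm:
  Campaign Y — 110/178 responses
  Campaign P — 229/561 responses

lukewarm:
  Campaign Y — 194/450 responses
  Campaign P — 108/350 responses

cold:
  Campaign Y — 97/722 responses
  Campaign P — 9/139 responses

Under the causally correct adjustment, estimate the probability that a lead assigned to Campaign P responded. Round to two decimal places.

0.25

Since engagement tier is a pre-existing factor (not a product of the campaign) and it affects the outcome on its own, it is a confounder. The stratified rates, not the pooled rate, identify the causal effect.
Standardising Campaign P to the population engagement tier mix: 0.308·229/561 + 0.333·108/350 + 0.359·9/139 = 0.252.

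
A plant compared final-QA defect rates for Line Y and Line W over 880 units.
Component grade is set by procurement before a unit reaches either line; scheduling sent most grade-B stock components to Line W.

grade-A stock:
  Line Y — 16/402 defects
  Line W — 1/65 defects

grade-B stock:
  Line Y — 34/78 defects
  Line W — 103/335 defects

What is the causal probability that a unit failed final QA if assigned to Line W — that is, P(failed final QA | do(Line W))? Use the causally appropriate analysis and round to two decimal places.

0.15

Line W is lower inside every component grade stratum but Line Y is lower in aggregate. Whether to stratify depends on how component grade relates to the line.
Component grade is set before the line has any effect — it is not caused by the line — and it independently drives the outcome. That makes it a confounder, so the causal comparison is within component grade levels.
Standardising Line W to the population component grade mix: 0.531·1/65 + 0.469·103/335 = 0.152.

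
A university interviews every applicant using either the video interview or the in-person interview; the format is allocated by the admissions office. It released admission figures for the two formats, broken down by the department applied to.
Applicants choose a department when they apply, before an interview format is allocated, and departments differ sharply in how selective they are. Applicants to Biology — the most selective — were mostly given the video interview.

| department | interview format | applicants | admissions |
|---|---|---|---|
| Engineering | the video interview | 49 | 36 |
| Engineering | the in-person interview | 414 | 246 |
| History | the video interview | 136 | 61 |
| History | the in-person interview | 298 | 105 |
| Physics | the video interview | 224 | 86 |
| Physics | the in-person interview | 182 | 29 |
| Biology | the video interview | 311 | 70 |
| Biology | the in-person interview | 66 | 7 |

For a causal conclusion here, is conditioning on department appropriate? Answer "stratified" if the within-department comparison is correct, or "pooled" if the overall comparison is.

stratified

Nothing the interview format does changes department; the imbalance is an allocation artefact. With department also predicting the outcome, the pooled figure is confounded, and the within-stratum comparison is the causal one.
Within each level — Engineering: 73.5% vs 59.4%; History: 44.9% vs 35.2%; Physics: 38.4% vs 15.9%; Biology: 22.5% vs 10.6% — the video interview is higher every time.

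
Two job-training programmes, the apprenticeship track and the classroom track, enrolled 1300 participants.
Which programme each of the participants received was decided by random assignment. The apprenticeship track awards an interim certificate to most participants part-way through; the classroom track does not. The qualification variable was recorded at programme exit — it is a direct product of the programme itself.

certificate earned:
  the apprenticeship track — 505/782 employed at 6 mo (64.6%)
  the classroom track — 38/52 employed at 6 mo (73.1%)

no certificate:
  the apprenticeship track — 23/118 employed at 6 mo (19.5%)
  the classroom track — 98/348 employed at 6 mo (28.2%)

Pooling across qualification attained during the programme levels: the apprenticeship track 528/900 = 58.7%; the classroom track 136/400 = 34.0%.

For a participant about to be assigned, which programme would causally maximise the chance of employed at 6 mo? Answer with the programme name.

Stratifying would compare programmes among participants the programmes themselves sorted into qualification attained during the programme groups — a form of selection on an intermediate. The unconditioned pooled rates give the total causal effect.
Pooled: the apprenticeship track 58.7% vs the classroom track 34.0%; the apprenticeship track is higher overall.

the apprenticeship track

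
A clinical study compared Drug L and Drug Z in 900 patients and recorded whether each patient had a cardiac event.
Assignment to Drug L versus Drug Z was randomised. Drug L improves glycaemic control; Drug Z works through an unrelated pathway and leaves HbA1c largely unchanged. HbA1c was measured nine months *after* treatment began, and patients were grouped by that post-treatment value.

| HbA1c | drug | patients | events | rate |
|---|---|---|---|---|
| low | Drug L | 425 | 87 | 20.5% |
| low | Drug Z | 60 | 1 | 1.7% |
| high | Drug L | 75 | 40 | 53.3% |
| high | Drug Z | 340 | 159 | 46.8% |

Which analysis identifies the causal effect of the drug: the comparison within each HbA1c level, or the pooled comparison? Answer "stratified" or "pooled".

Within every HbA1c level Drug Z has the lower rate, yet pooled Drug L does — Simpson's reversal.
Because the drug influences HbA1c, HbA1c is a post-treatment mediator, not a confounder. Stratifying on it would bias the estimate; the causal effect is the crude pooled difference.
Pooled: Drug L 25.4% vs Drug Z 40.0%; Drug L is lower overall.

pooled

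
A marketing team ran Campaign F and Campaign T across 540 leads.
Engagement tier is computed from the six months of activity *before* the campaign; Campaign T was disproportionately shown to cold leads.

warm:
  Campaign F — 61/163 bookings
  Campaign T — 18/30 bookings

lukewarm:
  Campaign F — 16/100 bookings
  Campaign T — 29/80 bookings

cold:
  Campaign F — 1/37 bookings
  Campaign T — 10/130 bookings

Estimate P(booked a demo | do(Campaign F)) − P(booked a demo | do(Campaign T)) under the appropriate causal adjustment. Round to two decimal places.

-0.16

The engagement tier-specific comparison favours Campaign T throughout, but the pooled figures favour Campaign F. The question is whether to condition on engagement tier.
Nothing the campaign does changes engagement tier; the imbalance is an allocation artefact. With engagement tier also predicting the outcome, the pooled figure is confounded, and the within-stratum comparison is the causal one.
Adjusting over the population distribution of engagement tier: 0.357·(0.374−0.600) + 0.333·(0.160−0.362) + 0.309·(0.027−0.077) = -0.164.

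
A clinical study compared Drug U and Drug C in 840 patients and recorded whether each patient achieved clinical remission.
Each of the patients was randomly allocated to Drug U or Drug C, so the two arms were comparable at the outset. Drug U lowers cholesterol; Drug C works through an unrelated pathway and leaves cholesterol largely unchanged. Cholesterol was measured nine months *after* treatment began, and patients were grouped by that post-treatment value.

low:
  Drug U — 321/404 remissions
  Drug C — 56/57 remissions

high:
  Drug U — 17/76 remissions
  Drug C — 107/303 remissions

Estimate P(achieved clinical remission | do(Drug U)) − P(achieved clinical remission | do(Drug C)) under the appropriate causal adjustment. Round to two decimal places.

+0.25

Cholesterol here is a post-treatment variable shaped by the drug; conditioning on it would introduce bias rather than remove it. The overall comparison is the causal one.
The causal difference is the pooled difference: 0.704 − 0.453 = +0.251.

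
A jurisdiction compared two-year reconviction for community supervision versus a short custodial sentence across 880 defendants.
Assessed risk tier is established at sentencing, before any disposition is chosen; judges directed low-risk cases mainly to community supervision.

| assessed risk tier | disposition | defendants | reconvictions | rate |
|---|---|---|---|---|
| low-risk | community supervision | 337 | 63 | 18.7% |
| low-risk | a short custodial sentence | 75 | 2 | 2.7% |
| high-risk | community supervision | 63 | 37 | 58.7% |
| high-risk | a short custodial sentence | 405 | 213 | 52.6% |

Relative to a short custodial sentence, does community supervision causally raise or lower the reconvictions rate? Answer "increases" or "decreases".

Assessed risk tier satisfies the back-door criterion: it is not a descendant of the disposition, and it blocks the spurious path from disposition to outcome. Adjusting for it (i.e., using the within-assessed risk tier rates) gives the causal effect.
Within each level — low-risk: 18.7% vs 2.7%; high-risk: 58.7% vs 52.6% — a short custodial sentence is lower every time.

increases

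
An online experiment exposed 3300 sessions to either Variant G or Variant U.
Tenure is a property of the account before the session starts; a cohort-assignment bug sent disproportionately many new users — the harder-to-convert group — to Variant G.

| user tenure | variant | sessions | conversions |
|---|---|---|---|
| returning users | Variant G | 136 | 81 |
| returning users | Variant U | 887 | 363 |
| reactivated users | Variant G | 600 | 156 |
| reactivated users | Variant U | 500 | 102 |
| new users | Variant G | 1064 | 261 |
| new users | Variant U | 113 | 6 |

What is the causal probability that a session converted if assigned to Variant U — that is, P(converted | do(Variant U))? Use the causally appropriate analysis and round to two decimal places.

0.21

The user tenure-specific comparison favours Variant G throughout, but the pooled figures favour Variant U. The question is whether to condition on user tenure.
Nothing the variant does changes user tenure; the imbalance is an allocation artefact. With user tenure also predicting the outcome, the pooled figure is confounded, and the within-stratum comparison is the causal one.
Standardising Variant U to the population user tenure mix: 0.310·363/887 + 0.333·102/500 + 0.357·6/113 = 0.214.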